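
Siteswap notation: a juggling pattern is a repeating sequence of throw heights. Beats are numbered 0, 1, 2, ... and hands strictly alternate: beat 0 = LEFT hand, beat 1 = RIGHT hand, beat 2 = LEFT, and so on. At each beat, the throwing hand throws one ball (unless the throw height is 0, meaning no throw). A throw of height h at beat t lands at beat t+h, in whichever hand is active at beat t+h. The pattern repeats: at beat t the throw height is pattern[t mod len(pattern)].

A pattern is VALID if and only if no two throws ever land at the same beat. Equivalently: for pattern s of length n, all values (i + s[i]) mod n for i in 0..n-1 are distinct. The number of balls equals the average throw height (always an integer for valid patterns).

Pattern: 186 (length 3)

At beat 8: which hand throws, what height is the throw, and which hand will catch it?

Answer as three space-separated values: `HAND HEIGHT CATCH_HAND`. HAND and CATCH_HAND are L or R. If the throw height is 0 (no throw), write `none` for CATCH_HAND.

Answer: L 6 L

Derivation:
Beat 8: 8 mod 2 = 0, so hand = L
Throw height = pattern[8 mod 3] = pattern[2] = 6
Lands at beat 8+6=14, 14 mod 2 = 0, so catch hand = L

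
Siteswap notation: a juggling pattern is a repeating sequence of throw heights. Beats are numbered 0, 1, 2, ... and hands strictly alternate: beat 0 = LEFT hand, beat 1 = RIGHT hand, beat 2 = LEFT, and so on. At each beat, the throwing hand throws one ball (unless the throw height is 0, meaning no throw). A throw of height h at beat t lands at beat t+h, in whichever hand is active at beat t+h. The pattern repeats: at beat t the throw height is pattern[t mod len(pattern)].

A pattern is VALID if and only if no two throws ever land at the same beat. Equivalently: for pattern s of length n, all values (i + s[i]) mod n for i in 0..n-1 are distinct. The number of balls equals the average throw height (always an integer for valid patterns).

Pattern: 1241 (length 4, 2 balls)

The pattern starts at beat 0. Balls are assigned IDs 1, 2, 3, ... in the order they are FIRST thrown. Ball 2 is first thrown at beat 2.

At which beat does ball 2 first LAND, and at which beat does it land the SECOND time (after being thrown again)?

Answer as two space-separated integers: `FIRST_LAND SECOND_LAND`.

Beat 0 (L): throw ball1 h=1 -> lands@1:R; in-air after throw: [b1@1:R]
Beat 1 (R): throw ball1 h=2 -> lands@3:R; in-air after throw: [b1@3:R]
Beat 2 (L): throw ball2 h=4 -> lands@6:L; in-air after throw: [b1@3:R b2@6:L]
Beat 3 (R): throw ball1 h=1 -> lands@4:L; in-air after throw: [b1@4:L b2@6:L]
Beat 4 (L): throw ball1 h=1 -> lands@5:R; in-air after throw: [b1@5:R b2@6:L]
Beat 5 (R): throw ball1 h=2 -> lands@7:R; in-air after throw: [b2@6:L b1@7:R]
Beat 6 (L): throw ball2 h=4 -> lands@10:L; in-air after throw: [b1@7:R b2@10:L]
Beat 7 (R): throw ball1 h=1 -> lands@8:L; in-air after throw: [b1@8:L b2@10:L]
Beat 8 (L): throw ball1 h=1 -> lands@9:R; in-air after throw: [b1@9:R b2@10:L]
Beat 9 (R): throw ball1 h=2 -> lands@11:R; in-air after throw: [b2@10:L b1@11:R]
Beat 10 (L): throw ball2 h=4 -> lands@14:L; in-air after throw: [b1@11:R b2@14:L]
Ball 2: thrown@2 h=4 -> first land @6; rethrown@6 h=4 -> second land @10

Answer: 6 10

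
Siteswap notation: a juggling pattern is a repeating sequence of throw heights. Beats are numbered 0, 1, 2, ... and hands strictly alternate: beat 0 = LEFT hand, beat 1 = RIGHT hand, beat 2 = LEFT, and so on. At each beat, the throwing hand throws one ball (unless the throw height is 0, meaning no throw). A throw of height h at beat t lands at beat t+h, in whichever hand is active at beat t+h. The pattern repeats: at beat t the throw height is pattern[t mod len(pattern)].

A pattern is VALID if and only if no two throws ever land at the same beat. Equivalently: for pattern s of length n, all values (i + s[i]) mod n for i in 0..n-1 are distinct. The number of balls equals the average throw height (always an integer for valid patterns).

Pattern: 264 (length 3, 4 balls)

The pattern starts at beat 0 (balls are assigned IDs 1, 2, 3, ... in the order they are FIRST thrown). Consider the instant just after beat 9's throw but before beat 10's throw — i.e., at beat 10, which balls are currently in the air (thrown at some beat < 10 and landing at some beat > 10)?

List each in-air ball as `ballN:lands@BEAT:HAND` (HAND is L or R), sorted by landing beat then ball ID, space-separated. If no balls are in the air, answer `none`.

Answer: ball3:lands@11:R ball1:lands@12:L ball2:lands@13:R

Derivation:
Beat 0 (L): throw ball1 h=2 -> lands@2:L; in-air after throw: [b1@2:L]
Beat 1 (R): throw ball2 h=6 -> lands@7:R; in-air after throw: [b1@2:L b2@7:R]
Beat 2 (L): throw ball1 h=4 -> lands@6:L; in-air after throw: [b1@6:L b2@7:R]
Beat 3 (R): throw ball3 h=2 -> lands@5:R; in-air after throw: [b3@5:R b1@6:L b2@7:R]
Beat 4 (L): throw ball4 h=6 -> lands@10:L; in-air after throw: [b3@5:R b1@6:L b2@7:R b4@10:L]
Beat 5 (R): throw ball3 h=4 -> lands@9:R; in-air after throw: [b1@6:L b2@7:R b3@9:R b4@10:L]
Beat 6 (L): throw ball1 h=2 -> lands@8:L; in-air after throw: [b2@7:R b1@8:L b3@9:R b4@10:L]
Beat 7 (R): throw ball2 h=6 -> lands@13:R; in-air after throw: [b1@8:L b3@9:R b4@10:L b2@13:R]
Beat 8 (L): throw ball1 h=4 -> lands@12:L; in-air after throw: [b3@9:R b4@10:L b1@12:L b2@13:R]
Beat 9 (R): throw ball3 h=2 -> lands@11:R; in-air after throw: [b4@10:L b3@11:R b1@12:L b2@13:R]
Beat 10 (L): throw ball4 h=6 -> lands@16:L; in-air after throw: [b3@11:R b1@12:L b2@13:R b4@16:L]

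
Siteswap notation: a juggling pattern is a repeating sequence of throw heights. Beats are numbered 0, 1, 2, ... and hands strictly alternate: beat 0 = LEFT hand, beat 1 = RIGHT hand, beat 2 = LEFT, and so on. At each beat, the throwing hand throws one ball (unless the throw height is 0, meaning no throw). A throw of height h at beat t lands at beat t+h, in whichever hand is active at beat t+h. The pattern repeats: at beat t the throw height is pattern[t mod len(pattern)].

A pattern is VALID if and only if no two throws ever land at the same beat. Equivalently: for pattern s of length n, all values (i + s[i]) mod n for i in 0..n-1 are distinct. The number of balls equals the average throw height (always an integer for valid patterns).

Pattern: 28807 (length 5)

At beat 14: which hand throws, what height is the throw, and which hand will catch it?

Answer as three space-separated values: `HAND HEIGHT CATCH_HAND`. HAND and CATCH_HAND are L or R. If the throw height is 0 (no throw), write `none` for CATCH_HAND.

Answer: L 7 R

Derivation:
Beat 14: 14 mod 2 = 0, so hand = L
Throw height = pattern[14 mod 5] = pattern[4] = 7
Lands at beat 14+7=21, 21 mod 2 = 1, so catch hand = R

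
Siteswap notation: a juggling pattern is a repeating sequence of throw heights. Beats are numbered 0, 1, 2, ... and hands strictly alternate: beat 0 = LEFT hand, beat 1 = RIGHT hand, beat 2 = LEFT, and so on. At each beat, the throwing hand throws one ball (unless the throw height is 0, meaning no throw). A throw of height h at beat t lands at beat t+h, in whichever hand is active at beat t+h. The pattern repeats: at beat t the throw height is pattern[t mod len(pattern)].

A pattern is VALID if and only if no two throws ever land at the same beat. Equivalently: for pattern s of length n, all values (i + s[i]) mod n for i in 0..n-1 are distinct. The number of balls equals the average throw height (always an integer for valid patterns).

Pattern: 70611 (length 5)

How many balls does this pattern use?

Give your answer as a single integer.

Answer: 3

Derivation:
Pattern = [7, 0, 6, 1, 1], length n = 5
  position 0: throw height = 7, running sum = 7
  position 1: throw height = 0, running sum = 7
  position 2: throw height = 6, running sum = 13
  position 3: throw height = 1, running sum = 14
  position 4: throw height = 1, running sum = 15
Total sum = 15; balls = sum / n = 15 / 5 = 3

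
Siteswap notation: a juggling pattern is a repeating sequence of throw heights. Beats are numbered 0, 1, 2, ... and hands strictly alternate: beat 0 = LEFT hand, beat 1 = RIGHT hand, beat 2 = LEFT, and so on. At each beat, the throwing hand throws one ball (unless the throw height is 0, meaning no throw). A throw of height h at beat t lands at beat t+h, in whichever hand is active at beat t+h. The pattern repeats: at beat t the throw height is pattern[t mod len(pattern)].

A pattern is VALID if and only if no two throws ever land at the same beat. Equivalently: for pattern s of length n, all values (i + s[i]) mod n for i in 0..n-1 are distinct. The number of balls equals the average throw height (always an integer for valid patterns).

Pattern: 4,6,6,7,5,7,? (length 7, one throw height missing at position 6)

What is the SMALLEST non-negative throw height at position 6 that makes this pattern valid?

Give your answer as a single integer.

i=0: (0 + 4) mod 7 = 4
i=1: (1 + 6) mod 7 = 0
i=2: (2 + 6) mod 7 = 1
i=3: (3 + 7) mod 7 = 3
i=4: (4 + 5) mod 7 = 2
i=5: (5 + 7) mod 7 = 5
i=6: s[i]=? (unknown)
Known residues: [0, 1, 2, 3, 4, 5]; need a permutation of 0..6, so missing residue r = 6
Need (6 + s) mod 7 = 6; smallest s = (6 - 6) mod 7 = 0

Answer: 0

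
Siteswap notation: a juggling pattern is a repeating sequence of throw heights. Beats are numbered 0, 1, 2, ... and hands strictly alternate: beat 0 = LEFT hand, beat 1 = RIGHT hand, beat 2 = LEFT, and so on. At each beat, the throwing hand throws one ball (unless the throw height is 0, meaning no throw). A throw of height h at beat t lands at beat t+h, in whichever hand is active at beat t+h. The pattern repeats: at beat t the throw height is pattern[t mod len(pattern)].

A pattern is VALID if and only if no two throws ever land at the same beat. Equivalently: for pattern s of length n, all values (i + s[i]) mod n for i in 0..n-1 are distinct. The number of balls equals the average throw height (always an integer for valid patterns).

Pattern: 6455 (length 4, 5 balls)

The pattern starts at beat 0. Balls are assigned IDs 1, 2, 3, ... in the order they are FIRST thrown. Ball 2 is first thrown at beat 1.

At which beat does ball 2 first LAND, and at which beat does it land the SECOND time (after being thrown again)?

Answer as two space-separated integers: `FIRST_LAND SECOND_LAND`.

Beat 0 (L): throw ball1 h=6 -> lands@6:L; in-air after throw: [b1@6:L]
Beat 1 (R): throw ball2 h=4 -> lands@5:R; in-air after throw: [b2@5:R b1@6:L]
Beat 2 (L): throw ball3 h=5 -> lands@7:R; in-air after throw: [b2@5:R b1@6:L b3@7:R]
Beat 3 (R): throw ball4 h=5 -> lands@8:L; in-air after throw: [b2@5:R b1@6:L b3@7:R b4@8:L]
Beat 4 (L): throw ball5 h=6 -> lands@10:L; in-air after throw: [b2@5:R b1@6:L b3@7:R b4@8:L b5@10:L]
Beat 5 (R): throw ball2 h=4 -> lands@9:R; in-air after throw: [b1@6:L b3@7:R b4@8:L b2@9:R b5@10:L]
Beat 6 (L): throw ball1 h=5 -> lands@11:R; in-air after throw: [b3@7:R b4@8:L b2@9:R b5@10:L b1@11:R]
Beat 7 (R): throw ball3 h=5 -> lands@12:L; in-air after throw: [b4@8:L b2@9:R b5@10:L b1@11:R b3@12:L]
Beat 8 (L): throw ball4 h=6 -> lands@14:L; in-air after throw: [b2@9:R b5@10:L b1@11:R b3@12:L b4@14:L]
Beat 9 (R): throw ball2 h=4 -> lands@13:R; in-air after throw: [b5@10:L b1@11:R b3@12:L b2@13:R b4@14:L]
Ball 2: thrown@1 h=4 -> first land @5; rethrown@5 h=4 -> second land @9

Answer: 5 9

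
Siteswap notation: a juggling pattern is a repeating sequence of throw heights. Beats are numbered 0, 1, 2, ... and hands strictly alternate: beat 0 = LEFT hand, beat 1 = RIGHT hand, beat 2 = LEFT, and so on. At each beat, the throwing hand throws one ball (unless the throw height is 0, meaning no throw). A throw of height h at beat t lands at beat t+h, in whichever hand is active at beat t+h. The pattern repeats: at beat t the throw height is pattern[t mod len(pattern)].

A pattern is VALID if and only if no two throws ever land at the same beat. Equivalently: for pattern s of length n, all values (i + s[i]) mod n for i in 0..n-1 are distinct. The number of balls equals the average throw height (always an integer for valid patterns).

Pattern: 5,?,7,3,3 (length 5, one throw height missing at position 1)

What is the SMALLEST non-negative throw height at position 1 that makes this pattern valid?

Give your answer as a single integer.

i=0: (0 + 5) mod 5 = 0
i=1: s[i]=? (unknown)
i=2: (2 + 7) mod 5 = 4
i=3: (3 + 3) mod 5 = 1
i=4: (4 + 3) mod 5 = 2
Known residues: [0, 1, 2, 4]; need a permutation of 0..4, so missing residue r = 3
Need (1 + s) mod 5 = 3; smallest s = (3 - 1) mod 5 = 2

Answer: 2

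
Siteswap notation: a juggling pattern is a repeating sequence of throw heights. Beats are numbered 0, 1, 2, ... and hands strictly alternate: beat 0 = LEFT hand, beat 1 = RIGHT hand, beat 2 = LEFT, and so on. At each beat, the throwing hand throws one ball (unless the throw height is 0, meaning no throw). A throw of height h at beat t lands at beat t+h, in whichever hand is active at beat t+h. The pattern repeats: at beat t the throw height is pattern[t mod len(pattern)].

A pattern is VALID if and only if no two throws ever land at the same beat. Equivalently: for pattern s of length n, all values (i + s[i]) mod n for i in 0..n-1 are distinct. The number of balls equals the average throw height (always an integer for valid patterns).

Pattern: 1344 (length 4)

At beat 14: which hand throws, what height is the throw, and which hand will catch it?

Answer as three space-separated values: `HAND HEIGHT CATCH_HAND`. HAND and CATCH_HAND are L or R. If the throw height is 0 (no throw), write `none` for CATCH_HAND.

Beat 14: 14 mod 2 = 0, so hand = L
Throw height = pattern[14 mod 4] = pattern[2] = 4
Lands at beat 14+4=18, 18 mod 2 = 0, so catch hand = L

Answer: L 4 L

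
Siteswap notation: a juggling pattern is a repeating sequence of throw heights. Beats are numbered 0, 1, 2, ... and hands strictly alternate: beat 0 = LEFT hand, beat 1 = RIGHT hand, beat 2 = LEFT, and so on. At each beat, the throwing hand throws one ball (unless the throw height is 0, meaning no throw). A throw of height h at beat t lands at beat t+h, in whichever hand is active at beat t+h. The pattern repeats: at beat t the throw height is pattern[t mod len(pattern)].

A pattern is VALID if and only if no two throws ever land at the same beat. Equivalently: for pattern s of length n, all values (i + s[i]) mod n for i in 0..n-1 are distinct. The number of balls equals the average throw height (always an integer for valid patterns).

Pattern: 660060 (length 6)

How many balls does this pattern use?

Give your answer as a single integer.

Answer: 3

Derivation:
Pattern = [6, 6, 0, 0, 6, 0], length n = 6
  position 0: throw height = 6, running sum = 6
  position 1: throw height = 6, running sum = 12
  position 2: throw height = 0, running sum = 12
  position 3: throw height = 0, running sum = 12
  position 4: throw height = 6, running sum = 18
  position 5: throw height = 0, running sum = 18
Total sum = 18; balls = sum / n = 18 / 6 = 3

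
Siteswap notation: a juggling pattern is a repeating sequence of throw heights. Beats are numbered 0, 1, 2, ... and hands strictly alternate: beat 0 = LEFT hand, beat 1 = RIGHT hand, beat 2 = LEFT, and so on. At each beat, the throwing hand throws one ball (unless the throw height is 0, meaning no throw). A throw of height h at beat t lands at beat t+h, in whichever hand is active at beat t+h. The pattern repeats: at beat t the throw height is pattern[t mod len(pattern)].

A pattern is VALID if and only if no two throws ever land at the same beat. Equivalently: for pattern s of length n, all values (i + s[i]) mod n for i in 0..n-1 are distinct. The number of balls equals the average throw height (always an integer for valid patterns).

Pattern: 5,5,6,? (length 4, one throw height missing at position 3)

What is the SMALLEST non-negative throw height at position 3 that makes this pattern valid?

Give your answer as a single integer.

Answer: 0

Derivation:
i=0: (0 + 5) mod 4 = 1
i=1: (1 + 5) mod 4 = 2
i=2: (2 + 6) mod 4 = 0
i=3: s[i]=? (unknown)
Known residues: [0, 1, 2]; need a permutation of 0..3, so missing residue r = 3
Need (3 + s) mod 4 = 3; smallest s = (3 - 3) mod 4 = 0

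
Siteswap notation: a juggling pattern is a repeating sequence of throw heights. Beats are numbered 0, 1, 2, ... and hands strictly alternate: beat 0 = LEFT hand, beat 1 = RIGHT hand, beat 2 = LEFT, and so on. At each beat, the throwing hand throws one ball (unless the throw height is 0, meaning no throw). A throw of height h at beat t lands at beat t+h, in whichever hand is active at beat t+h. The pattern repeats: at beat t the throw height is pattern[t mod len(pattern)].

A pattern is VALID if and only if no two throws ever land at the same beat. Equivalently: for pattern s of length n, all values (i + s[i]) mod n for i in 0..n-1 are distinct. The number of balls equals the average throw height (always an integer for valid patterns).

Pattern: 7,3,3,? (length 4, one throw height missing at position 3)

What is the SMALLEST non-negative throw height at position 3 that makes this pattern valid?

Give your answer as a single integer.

Answer: 3

Derivation:
i=0: (0 + 7) mod 4 = 3
i=1: (1 + 3) mod 4 = 0
i=2: (2 + 3) mod 4 = 1
i=3: s[i]=? (unknown)
Known residues: [0, 1, 3]; need a permutation of 0..3, so missing residue r = 2
Need (3 + s) mod 4 = 2; smallest s = (2 - 3) mod 4 = 3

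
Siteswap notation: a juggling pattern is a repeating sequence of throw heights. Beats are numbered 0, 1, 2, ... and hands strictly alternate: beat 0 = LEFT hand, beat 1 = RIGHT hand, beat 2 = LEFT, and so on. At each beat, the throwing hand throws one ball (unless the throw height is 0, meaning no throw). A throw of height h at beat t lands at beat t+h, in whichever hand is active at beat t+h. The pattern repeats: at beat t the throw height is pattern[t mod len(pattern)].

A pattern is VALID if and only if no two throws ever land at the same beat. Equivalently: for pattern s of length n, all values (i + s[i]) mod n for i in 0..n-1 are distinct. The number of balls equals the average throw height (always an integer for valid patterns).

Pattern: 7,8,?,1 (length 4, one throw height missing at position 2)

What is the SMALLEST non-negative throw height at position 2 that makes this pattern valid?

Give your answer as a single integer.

i=0: (0 + 7) mod 4 = 3
i=1: (1 + 8) mod 4 = 1
i=2: s[i]=? (unknown)
i=3: (3 + 1) mod 4 = 0
Known residues: [0, 1, 3]; need a permutation of 0..3, so missing residue r = 2
Need (2 + s) mod 4 = 2; smallest s = (2 - 2) mod 4 = 0

Answer: 0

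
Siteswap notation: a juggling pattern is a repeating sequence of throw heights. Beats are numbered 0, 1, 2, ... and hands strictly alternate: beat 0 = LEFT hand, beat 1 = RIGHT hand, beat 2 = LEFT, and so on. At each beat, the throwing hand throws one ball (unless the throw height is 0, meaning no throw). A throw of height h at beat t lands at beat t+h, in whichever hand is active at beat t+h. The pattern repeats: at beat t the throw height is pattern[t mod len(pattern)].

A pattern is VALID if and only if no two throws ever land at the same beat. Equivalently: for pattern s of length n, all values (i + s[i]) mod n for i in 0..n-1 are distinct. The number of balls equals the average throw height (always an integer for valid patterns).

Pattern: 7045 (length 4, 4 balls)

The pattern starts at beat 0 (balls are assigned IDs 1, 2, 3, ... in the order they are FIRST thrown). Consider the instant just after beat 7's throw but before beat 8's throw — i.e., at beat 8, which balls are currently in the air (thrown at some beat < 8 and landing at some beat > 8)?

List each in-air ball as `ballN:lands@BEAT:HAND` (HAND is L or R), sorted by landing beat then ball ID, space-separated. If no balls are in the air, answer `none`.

Answer: ball2:lands@10:L ball4:lands@11:R ball1:lands@12:L

Derivation:
Beat 0 (L): throw ball1 h=7 -> lands@7:R; in-air after throw: [b1@7:R]
Beat 2 (L): throw ball2 h=4 -> lands@6:L; in-air after throw: [b2@6:L b1@7:R]
Beat 3 (R): throw ball3 h=5 -> lands@8:L; in-air after throw: [b2@6:L b1@7:R b3@8:L]
Beat 4 (L): throw ball4 h=7 -> lands@11:R; in-air after throw: [b2@6:L b1@7:R b3@8:L b4@11:R]
Beat 6 (L): throw ball2 h=4 -> lands@10:L; in-air after throw: [b1@7:R b3@8:L b2@10:L b4@11:R]
Beat 7 (R): throw ball1 h=5 -> lands@12:L; in-air after throw: [b3@8:L b2@10:L b4@11:R b1@12:L]
Beat 8 (L): throw ball3 h=7 -> lands@15:R; in-air after throw: [b2@10:L b4@11:R b1@12:L b3@15:R]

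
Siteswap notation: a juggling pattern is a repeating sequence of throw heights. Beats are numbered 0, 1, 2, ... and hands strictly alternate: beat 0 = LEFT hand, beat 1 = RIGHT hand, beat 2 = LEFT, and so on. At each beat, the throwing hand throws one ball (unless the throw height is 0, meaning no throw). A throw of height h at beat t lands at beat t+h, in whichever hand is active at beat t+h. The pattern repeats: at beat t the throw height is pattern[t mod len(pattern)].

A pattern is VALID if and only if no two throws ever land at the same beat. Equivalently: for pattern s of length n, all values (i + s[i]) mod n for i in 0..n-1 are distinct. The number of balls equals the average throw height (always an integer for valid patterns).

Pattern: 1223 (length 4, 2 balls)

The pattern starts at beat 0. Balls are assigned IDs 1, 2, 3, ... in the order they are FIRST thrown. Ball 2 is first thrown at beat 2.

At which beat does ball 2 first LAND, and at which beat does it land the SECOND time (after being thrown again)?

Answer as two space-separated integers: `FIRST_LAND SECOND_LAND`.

Beat 0 (L): throw ball1 h=1 -> lands@1:R; in-air after throw: [b1@1:R]
Beat 1 (R): throw ball1 h=2 -> lands@3:R; in-air after throw: [b1@3:R]
Beat 2 (L): throw ball2 h=2 -> lands@4:L; in-air after throw: [b1@3:R b2@4:L]
Beat 3 (R): throw ball1 h=3 -> lands@6:L; in-air after throw: [b2@4:L b1@6:L]
Beat 4 (L): throw ball2 h=1 -> lands@5:R; in-air after throw: [b2@5:R b1@6:L]
Beat 5 (R): throw ball2 h=2 -> lands@7:R; in-air after throw: [b1@6:L b2@7:R]
Ball 2: thrown@2 h=2 -> first land @4; rethrown@4 h=1 -> second land @5

Answer: 4 5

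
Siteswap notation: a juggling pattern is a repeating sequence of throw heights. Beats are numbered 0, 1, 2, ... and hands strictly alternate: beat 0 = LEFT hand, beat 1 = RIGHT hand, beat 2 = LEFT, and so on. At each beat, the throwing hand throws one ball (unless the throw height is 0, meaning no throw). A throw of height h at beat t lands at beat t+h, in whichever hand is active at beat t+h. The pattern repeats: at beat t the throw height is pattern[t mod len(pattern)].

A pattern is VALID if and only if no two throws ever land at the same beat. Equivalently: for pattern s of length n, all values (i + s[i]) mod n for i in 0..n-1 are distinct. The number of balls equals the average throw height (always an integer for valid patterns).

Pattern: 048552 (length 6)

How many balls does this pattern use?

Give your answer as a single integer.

Pattern = [0, 4, 8, 5, 5, 2], length n = 6
  position 0: throw height = 0, running sum = 0
  position 1: throw height = 4, running sum = 4
  position 2: throw height = 8, running sum = 12
  position 3: throw height = 5, running sum = 17
  position 4: throw height = 5, running sum = 22
  position 5: throw height = 2, running sum = 24
Total sum = 24; balls = sum / n = 24 / 6 = 4

Answer: 4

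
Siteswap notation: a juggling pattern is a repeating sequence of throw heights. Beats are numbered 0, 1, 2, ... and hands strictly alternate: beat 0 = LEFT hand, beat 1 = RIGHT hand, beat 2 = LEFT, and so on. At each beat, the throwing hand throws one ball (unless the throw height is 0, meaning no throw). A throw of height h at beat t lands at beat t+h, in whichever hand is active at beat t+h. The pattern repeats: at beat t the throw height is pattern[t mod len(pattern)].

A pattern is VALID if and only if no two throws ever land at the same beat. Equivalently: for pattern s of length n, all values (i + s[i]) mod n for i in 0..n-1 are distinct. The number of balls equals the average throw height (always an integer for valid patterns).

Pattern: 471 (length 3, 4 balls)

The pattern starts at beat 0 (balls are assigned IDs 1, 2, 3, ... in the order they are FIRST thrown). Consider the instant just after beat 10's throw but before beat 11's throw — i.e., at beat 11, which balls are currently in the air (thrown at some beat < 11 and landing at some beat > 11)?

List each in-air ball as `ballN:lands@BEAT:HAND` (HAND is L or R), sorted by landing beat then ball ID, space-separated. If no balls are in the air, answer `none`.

Beat 0 (L): throw ball1 h=4 -> lands@4:L; in-air after throw: [b1@4:L]
Beat 1 (R): throw ball2 h=7 -> lands@8:L; in-air after throw: [b1@4:L b2@8:L]
Beat 2 (L): throw ball3 h=1 -> lands@3:R; in-air after throw: [b3@3:R b1@4:L b2@8:L]
Beat 3 (R): throw ball3 h=4 -> lands@7:R; in-air after throw: [b1@4:L b3@7:R b2@8:L]
Beat 4 (L): throw ball1 h=7 -> lands@11:R; in-air after throw: [b3@7:R b2@8:L b1@11:R]
Beat 5 (R): throw ball4 h=1 -> lands@6:L; in-air after throw: [b4@6:L b3@7:R b2@8:L b1@11:R]
Beat 6 (L): throw ball4 h=4 -> lands@10:L; in-air after throw: [b3@7:R b2@8:L b4@10:L b1@11:R]
Beat 7 (R): throw ball3 h=7 -> lands@14:L; in-air after throw: [b2@8:L b4@10:L b1@11:R b3@14:L]
Beat 8 (L): throw ball2 h=1 -> lands@9:R; in-air after throw: [b2@9:R b4@10:L b1@11:R b3@14:L]
Beat 9 (R): throw ball2 h=4 -> lands@13:R; in-air after throw: [b4@10:L b1@11:R b2@13:R b3@14:L]
Beat 10 (L): throw ball4 h=7 -> lands@17:R; in-air after throw: [b1@11:R b2@13:R b3@14:L b4@17:R]
Beat 11 (R): throw ball1 h=1 -> lands@12:L; in-air after throw: [b1@12:L b2@13:R b3@14:L b4@17:R]

Answer: ball2:lands@13:R ball3:lands@14:L ball4:lands@17:R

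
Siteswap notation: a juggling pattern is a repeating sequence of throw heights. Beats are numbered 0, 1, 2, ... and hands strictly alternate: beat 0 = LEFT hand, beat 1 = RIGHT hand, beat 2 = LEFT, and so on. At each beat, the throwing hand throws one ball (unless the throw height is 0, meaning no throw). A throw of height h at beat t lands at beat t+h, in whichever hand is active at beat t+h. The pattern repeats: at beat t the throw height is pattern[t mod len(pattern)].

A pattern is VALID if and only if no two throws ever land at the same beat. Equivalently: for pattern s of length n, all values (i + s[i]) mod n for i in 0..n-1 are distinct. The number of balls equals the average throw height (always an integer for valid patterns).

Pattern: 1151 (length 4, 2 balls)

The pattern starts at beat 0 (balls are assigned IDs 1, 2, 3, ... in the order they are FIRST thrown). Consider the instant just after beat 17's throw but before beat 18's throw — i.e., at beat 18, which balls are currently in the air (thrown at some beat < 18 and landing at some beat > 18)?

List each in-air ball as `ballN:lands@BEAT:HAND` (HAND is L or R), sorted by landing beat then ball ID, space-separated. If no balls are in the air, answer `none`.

Beat 0 (L): throw ball1 h=1 -> lands@1:R; in-air after throw: [b1@1:R]
Beat 1 (R): throw ball1 h=1 -> lands@2:L; in-air after throw: [b1@2:L]
Beat 2 (L): throw ball1 h=5 -> lands@7:R; in-air after throw: [b1@7:R]
Beat 3 (R): throw ball2 h=1 -> lands@4:L; in-air after throw: [b2@4:L b1@7:R]
Beat 4 (L): throw ball2 h=1 -> lands@5:R; in-air after throw: [b2@5:R b1@7:R]
Beat 5 (R): throw ball2 h=1 -> lands@6:L; in-air after throw: [b2@6:L b1@7:R]
Beat 6 (L): throw ball2 h=5 -> lands@11:R; in-air after throw: [b1@7:R b2@11:R]
Beat 7 (R): throw ball1 h=1 -> lands@8:L; in-air after throw: [b1@8:L b2@11:R]
Beat 8 (L): throw ball1 h=1 -> lands@9:R; in-air after throw: [b1@9:R b2@11:R]
Beat 9 (R): throw ball1 h=1 -> lands@10:L; in-air after throw: [b1@10:L b2@11:R]
Beat 10 (L): throw ball1 h=5 -> lands@15:R; in-air after throw: [b2@11:R b1@15:R]
Beat 11 (R): throw ball2 h=1 -> lands@12:L; in-air after throw: [b2@12:L b1@15:R]
Beat 12 (L): throw ball2 h=1 -> lands@13:R; in-air after throw: [b2@13:R b1@15:R]
Beat 13 (R): throw ball2 h=1 -> lands@14:L; in-air after throw: [b2@14:L b1@15:R]
Beat 14 (L): throw ball2 h=5 -> lands@19:R; in-air after throw: [b1@15:R b2@19:R]
Beat 15 (R): throw ball1 h=1 -> lands@16:L; in-air after throw: [b1@16:L b2@19:R]
Beat 16 (L): throw ball1 h=1 -> lands@17:R; in-air after throw: [b1@17:R b2@19:R]
Beat 17 (R): throw ball1 h=1 -> lands@18:L; in-air after throw: [b1@18:L b2@19:R]
Beat 18 (L): throw ball1 h=5 -> lands@23:R; in-air after throw: [b2@19:R b1@23:R]

Answer: ball2:lands@19:R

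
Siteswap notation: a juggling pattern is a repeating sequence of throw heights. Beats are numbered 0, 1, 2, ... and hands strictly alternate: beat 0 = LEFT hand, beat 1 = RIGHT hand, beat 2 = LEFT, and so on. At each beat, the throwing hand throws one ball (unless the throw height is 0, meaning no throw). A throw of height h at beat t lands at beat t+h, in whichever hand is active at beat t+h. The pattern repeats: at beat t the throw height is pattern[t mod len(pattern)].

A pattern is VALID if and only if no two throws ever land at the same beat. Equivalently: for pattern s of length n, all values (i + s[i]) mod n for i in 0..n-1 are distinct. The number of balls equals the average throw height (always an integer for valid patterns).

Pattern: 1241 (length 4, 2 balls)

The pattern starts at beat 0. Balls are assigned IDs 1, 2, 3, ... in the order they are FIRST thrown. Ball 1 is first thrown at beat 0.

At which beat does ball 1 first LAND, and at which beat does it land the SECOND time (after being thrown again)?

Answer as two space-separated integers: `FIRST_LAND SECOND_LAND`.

Beat 0 (L): throw ball1 h=1 -> lands@1:R; in-air after throw: [b1@1:R]
Beat 1 (R): throw ball1 h=2 -> lands@3:R; in-air after throw: [b1@3:R]
Beat 2 (L): throw ball2 h=4 -> lands@6:L; in-air after throw: [b1@3:R b2@6:L]
Beat 3 (R): throw ball1 h=1 -> lands@4:L; in-air after throw: [b1@4:L b2@6:L]
Ball 1: thrown@0 h=1 -> first land @1; rethrown@1 h=2 -> second land @3

Answer: 1 3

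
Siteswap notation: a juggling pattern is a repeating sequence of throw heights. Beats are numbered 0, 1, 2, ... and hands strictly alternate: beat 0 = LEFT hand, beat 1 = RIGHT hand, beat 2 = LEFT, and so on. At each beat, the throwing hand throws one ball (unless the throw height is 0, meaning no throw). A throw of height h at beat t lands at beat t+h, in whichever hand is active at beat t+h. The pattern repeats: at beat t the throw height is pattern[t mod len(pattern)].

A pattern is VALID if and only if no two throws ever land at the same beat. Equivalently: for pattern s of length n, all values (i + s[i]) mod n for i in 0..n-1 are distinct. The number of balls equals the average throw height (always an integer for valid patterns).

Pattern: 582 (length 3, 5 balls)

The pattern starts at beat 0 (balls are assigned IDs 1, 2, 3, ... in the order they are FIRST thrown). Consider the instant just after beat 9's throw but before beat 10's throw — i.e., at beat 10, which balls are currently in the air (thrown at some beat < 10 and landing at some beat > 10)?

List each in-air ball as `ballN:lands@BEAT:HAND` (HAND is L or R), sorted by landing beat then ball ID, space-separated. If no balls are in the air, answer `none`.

Beat 0 (L): throw ball1 h=5 -> lands@5:R; in-air after throw: [b1@5:R]
Beat 1 (R): throw ball2 h=8 -> lands@9:R; in-air after throw: [b1@5:R b2@9:R]
Beat 2 (L): throw ball3 h=2 -> lands@4:L; in-air after throw: [b3@4:L b1@5:R b2@9:R]
Beat 3 (R): throw ball4 h=5 -> lands@8:L; in-air after throw: [b3@4:L b1@5:R b4@8:L b2@9:R]
Beat 4 (L): throw ball3 h=8 -> lands@12:L; in-air after throw: [b1@5:R b4@8:L b2@9:R b3@12:L]
Beat 5 (R): throw ball1 h=2 -> lands@7:R; in-air after throw: [b1@7:R b4@8:L b2@9:R b3@12:L]
Beat 6 (L): throw ball5 h=5 -> lands@11:R; in-air after throw: [b1@7:R b4@8:L b2@9:R b5@11:R b3@12:L]
Beat 7 (R): throw ball1 h=8 -> lands@15:R; in-air after throw: [b4@8:L b2@9:R b5@11:R b3@12:L b1@15:R]
Beat 8 (L): throw ball4 h=2 -> lands@10:L; in-air after throw: [b2@9:R b4@10:L b5@11:R b3@12:L b1@15:R]
Beat 9 (R): throw ball2 h=5 -> lands@14:L; in-air after throw: [b4@10:L b5@11:R b3@12:L b2@14:L b1@15:R]
Beat 10 (L): throw ball4 h=8 -> lands@18:L; in-air after throw: [b5@11:R b3@12:L b2@14:L b1@15:R b4@18:L]

Answer: ball5:lands@11:R ball3:lands@12:L ball2:lands@14:L ball1:lands@15:R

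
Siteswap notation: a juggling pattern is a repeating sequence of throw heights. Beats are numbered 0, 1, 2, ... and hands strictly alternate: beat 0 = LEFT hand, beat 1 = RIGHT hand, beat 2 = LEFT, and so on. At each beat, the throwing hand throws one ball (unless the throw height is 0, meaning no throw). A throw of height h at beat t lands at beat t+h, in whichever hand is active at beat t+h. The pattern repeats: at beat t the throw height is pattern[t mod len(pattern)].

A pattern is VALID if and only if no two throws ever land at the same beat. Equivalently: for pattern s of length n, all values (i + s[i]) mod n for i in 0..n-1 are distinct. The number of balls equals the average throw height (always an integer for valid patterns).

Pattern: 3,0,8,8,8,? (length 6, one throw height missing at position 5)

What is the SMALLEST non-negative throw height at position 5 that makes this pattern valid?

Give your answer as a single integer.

i=0: (0 + 3) mod 6 = 3
i=1: (1 + 0) mod 6 = 1
i=2: (2 + 8) mod 6 = 4
i=3: (3 + 8) mod 6 = 5
i=4: (4 + 8) mod 6 = 0
i=5: s[i]=? (unknown)
Known residues: [0, 1, 3, 4, 5]; need a permutation of 0..5, so missing residue r = 2
Need (5 + s) mod 6 = 2; smallest s = (2 - 5) mod 6 = 3

Answer: 3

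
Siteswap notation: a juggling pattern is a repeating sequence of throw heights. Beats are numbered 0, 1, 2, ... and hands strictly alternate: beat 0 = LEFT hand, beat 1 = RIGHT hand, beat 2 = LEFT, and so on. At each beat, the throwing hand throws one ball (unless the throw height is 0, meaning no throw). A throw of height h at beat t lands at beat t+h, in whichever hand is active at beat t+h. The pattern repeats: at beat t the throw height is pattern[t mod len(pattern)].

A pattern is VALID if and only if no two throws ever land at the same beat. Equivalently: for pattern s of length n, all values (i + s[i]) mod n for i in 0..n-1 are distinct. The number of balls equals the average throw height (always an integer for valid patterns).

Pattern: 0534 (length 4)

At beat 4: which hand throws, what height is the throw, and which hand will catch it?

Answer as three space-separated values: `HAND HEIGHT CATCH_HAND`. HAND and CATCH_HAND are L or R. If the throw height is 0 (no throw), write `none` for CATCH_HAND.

Beat 4: 4 mod 2 = 0, so hand = L
Throw height = pattern[4 mod 4] = pattern[0] = 0

Answer: L 0 none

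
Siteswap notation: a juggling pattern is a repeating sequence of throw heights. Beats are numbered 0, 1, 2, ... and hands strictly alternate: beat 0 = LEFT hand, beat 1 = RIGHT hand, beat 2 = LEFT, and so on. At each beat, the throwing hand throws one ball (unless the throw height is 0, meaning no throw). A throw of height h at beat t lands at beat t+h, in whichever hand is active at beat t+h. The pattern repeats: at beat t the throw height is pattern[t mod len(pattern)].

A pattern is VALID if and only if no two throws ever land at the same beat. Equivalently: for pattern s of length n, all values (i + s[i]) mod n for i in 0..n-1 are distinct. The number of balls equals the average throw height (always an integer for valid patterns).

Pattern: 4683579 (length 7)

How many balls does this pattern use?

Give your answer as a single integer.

Pattern = [4, 6, 8, 3, 5, 7, 9], length n = 7
  position 0: throw height = 4, running sum = 4
  position 1: throw height = 6, running sum = 10
  position 2: throw height = 8, running sum = 18
  position 3: throw height = 3, running sum = 21
  position 4: throw height = 5, running sum = 26
  position 5: throw height = 7, running sum = 33
  position 6: throw height = 9, running sum = 42
Total sum = 42; balls = sum / n = 42 / 7 = 6

Answer: 6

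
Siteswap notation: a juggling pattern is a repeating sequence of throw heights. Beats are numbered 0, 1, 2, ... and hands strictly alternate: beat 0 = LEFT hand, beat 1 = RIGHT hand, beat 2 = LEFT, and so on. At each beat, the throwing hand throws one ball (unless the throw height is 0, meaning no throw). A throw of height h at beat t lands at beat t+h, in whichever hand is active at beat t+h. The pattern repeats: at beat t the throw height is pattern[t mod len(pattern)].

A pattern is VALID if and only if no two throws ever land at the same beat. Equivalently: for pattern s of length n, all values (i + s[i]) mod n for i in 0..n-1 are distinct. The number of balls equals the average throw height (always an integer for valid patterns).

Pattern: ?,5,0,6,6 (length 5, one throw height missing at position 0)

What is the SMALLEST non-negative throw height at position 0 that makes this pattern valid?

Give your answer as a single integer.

i=0: s[i]=? (unknown)
i=1: (1 + 5) mod 5 = 1
i=2: (2 + 0) mod 5 = 2
i=3: (3 + 6) mod 5 = 4
i=4: (4 + 6) mod 5 = 0
Known residues: [0, 1, 2, 4]; need a permutation of 0..4, so missing residue r = 3
Need (0 + s) mod 5 = 3; smallest s = (3 - 0) mod 5 = 3

Answer: 3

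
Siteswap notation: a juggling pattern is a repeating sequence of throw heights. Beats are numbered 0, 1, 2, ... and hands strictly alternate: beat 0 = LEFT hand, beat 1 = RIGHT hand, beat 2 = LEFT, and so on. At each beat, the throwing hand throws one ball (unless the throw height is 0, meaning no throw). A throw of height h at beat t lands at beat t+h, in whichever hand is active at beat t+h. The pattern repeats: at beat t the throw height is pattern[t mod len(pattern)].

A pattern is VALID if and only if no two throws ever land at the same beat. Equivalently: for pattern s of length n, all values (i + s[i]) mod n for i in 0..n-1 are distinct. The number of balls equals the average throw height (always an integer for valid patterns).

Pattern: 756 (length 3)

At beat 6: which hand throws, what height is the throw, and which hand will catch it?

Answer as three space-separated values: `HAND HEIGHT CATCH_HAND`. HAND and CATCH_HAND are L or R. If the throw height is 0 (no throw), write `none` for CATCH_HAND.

Answer: L 7 R

Derivation:
Beat 6: 6 mod 2 = 0, so hand = L
Throw height = pattern[6 mod 3] = pattern[0] = 7
Lands at beat 6+7=13, 13 mod 2 = 1, so catch hand = R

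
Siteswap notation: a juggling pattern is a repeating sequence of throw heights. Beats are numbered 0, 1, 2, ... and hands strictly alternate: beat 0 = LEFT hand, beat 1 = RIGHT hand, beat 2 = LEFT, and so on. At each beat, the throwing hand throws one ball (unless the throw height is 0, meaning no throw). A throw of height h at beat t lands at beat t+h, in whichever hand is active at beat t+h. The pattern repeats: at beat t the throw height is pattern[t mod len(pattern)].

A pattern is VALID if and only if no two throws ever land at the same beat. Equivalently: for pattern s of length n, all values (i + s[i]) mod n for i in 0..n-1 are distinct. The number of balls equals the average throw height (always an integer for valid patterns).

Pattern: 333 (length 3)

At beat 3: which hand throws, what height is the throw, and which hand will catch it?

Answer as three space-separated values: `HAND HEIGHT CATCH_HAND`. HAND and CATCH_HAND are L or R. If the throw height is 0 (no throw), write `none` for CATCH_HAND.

Answer: R 3 L

Derivation:
Beat 3: 3 mod 2 = 1, so hand = R
Throw height = pattern[3 mod 3] = pattern[0] = 3
Lands at beat 3+3=6, 6 mod 2 = 0, so catch hand = L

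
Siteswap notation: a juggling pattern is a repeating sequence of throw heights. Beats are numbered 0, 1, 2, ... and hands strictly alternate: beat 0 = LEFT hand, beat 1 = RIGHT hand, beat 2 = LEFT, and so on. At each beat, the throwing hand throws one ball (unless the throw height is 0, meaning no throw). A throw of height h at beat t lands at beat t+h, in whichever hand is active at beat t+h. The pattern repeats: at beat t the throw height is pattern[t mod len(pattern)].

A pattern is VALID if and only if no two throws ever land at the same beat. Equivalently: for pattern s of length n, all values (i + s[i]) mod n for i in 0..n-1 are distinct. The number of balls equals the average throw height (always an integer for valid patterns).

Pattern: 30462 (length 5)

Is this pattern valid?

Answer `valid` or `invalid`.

i=0: (i + s[i]) mod n = (0 + 3) mod 5 = 3
i=1: (i + s[i]) mod n = (1 + 0) mod 5 = 1
i=2: (i + s[i]) mod n = (2 + 4) mod 5 = 1
i=3: (i + s[i]) mod n = (3 + 6) mod 5 = 4
i=4: (i + s[i]) mod n = (4 + 2) mod 5 = 1
Residues: [3, 1, 1, 4, 1], distinct: False

Answer: invalid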